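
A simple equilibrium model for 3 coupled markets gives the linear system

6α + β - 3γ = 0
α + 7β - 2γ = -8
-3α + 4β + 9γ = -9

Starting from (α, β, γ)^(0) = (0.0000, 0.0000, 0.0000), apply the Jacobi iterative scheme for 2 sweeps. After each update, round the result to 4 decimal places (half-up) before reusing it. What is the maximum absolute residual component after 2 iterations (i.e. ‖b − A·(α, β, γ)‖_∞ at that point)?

1.8096

Iteration 1:
  α = (0 - (1)·0.0000 - (-3)·0.0000) / (6) = 0.0000
  β = (-8 - (1)·0.0000 - (-2)·0.0000) / (7) = -1.1429
  γ = (-9 - (-3)·0.0000 - (4)·0.0000) / (9) = -1.0000
Iteration 2:
  α = (0 - (1)·-1.1429 - (-3)·-1.0000) / (6) = -0.3095
  β = (-8 - (1)·0.0000 - (-2)·-1.0000) / (7) = -1.4286
  γ = (-9 - (-3)·0.0000 - (4)·-1.1429) / (9) = -0.4920
Residual b − A·x = (1.8096, 1.3257, 0.2139); ∞-norm = 1.8096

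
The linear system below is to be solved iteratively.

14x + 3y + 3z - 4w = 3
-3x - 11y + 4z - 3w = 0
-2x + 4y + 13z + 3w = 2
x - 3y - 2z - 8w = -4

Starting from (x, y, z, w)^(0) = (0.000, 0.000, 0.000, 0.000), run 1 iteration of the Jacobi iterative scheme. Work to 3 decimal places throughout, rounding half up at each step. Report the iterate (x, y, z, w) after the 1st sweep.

(0.214, 0.000, 0.154, 0.500)

Iteration 1:
  x = (3 - (3)·0.000 - (3)·0.000 - (-4)·0.000) / (14) = 0.214
  y = (0 - (-3)·0.000 - (4)·0.000 - (-3)·0.000) / (-11) = 0.000
  z = (2 - (-2)·0.000 - (4)·0.000 - (3)·0.000) / (13) = 0.154
  w = (-4 - (1)·0.000 - (-3)·0.000 - (-2)·0.000) / (-8) = 0.500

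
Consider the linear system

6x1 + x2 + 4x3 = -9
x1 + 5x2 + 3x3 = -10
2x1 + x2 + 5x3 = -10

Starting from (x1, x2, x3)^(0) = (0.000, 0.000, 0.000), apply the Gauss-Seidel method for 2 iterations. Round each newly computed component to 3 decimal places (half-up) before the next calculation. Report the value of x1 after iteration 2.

Iteration 1:
  x1 = (-9 - (1)·0.000 - (4)·0.000) / (6) = -1.500
  x2 = (-10 - (1)·-1.500 - (3)·0.000) / (5) = -1.700
  x3 = (-10 - (2)·-1.500 - (1)·-1.700) / (5) = -1.060
Iteration 2:
  x1 = (-9 - (1)·-1.700 - (4)·-1.060) / (6) = -0.510
  x2 = (-10 - (1)·-0.510 - (3)·-1.060) / (5) = -1.262
  x3 = (-10 - (2)·-0.510 - (1)·-1.262) / (5) = -1.544

-0.510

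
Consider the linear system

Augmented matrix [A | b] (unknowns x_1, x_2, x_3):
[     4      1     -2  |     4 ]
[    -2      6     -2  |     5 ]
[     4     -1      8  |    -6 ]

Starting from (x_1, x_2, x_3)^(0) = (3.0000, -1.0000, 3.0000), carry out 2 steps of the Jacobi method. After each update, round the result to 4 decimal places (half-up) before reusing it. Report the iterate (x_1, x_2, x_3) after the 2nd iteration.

Iteration 1:
  x_1 = (4 - (1)·-1.0000 - (-2)·3.0000) / (4) = 2.7500
  x_2 = (5 - (-2)·3.0000 - (-2)·3.0000) / (6) = 2.8333
  x_3 = (-6 - (4)·3.0000 - (-1)·-1.0000) / (8) = -2.3750
Iteration 2:
  x_1 = (4 - (1)·2.8333 - (-2)·-2.3750) / (4) = -0.8958
  x_2 = (5 - (-2)·2.7500 - (-2)·-2.3750) / (6) = 0.9583
  x_3 = (-6 - (4)·2.7500 - (-1)·2.8333) / (8) = -1.7708

(-0.8958, 0.9583, -1.7708)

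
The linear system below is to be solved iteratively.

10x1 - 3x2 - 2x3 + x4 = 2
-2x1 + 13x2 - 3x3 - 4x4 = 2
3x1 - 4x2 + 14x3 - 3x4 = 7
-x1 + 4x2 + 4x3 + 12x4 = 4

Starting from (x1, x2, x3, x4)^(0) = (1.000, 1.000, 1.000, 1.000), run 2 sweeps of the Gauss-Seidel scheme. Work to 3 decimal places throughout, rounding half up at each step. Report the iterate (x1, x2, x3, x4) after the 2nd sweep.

Iteration 1:
  x1 = (2 - (-3)·1.000 - (-2)·1.000 - (1)·1.000) / (10) = 0.600
  x2 = (2 - (-2)·0.600 - (-3)·1.000 - (-4)·1.000) / (13) = 0.785
  x3 = (7 - (3)·0.600 - (-4)·0.785 - (-3)·1.000) / (14) = 0.810
  x4 = (4 - (-1)·0.600 - (4)·0.785 - (4)·0.810) / (12) = -0.148
Iteration 2:
  x1 = (2 - (-3)·0.785 - (-2)·0.810 - (1)·-0.148) / (10) = 0.612
  x2 = (2 - (-2)·0.612 - (-3)·0.810 - (-4)·-0.148) / (13) = 0.389
  x3 = (7 - (3)·0.612 - (-4)·0.389 - (-3)·-0.148) / (14) = 0.448
  x4 = (4 - (-1)·0.612 - (4)·0.389 - (4)·0.448) / (12) = 0.105

(0.612, 0.389, 0.448, 0.105)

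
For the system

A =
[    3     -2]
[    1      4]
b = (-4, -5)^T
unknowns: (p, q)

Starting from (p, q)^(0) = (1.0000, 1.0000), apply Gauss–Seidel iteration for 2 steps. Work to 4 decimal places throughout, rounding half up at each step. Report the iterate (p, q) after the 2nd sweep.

(-2.0555, -0.7361)

Iteration 1:
  p = (-4 - (-2)·1.0000) / (3) = -0.6667
  q = (-5 - (1)·-0.6667) / (4) = -1.0833
Iteration 2:
  p = (-4 - (-2)·-1.0833) / (3) = -2.0555
  q = (-5 - (1)·-2.0555) / (4) = -0.7361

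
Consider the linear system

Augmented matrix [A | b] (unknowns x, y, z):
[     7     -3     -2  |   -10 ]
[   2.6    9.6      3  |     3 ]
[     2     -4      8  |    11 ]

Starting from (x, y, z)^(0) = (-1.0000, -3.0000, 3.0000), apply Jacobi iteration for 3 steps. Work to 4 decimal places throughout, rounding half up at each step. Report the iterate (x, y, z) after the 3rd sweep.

Iteration 1:
  x = (-10 - (-3)·-3.0000 - (-2)·3.0000) / (7) = -1.8571
  y = (3 - (2.6)·-1.0000 - (3)·3.0000) / (9.6) = -0.3542
  z = (11 - (2)·-1.0000 - (-4)·-3.0000) / (8) = 0.1250
Iteration 2:
  x = (-10 - (-3)·-0.3542 - (-2)·0.1250) / (7) = -1.5447
  y = (3 - (2.6)·-1.8571 - (3)·0.1250) / (9.6) = 0.7764
  z = (11 - (2)·-1.8571 - (-4)·-0.3542) / (8) = 1.6622
Iteration 3:
  x = (-10 - (-3)·0.7764 - (-2)·1.6622) / (7) = -0.6209
  y = (3 - (2.6)·-1.5447 - (3)·1.6622) / (9.6) = 0.2114
  z = (11 - (2)·-1.5447 - (-4)·0.7764) / (8) = 2.1494

(-0.6209, 0.2114, 2.1494)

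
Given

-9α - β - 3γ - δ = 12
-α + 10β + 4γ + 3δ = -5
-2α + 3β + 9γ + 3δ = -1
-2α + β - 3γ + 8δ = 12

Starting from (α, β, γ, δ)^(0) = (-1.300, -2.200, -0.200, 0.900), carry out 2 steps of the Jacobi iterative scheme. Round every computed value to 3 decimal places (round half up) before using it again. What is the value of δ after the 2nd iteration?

1.334

Iteration 1:
  α = (12 - (-1)·-2.200 - (-3)·-0.200 - (-1)·0.900) / (-9) = -1.122
  β = (-5 - (-1)·-1.300 - (4)·-0.200 - (3)·0.900) / (10) = -0.820
  γ = (-1 - (-2)·-1.300 - (3)·-2.200 - (3)·0.900) / (9) = 0.033
  δ = (12 - (-2)·-1.300 - (1)·-2.200 - (-3)·-0.200) / (8) = 1.375
Iteration 2:
  α = (12 - (-1)·-0.820 - (-3)·0.033 - (-1)·1.375) / (-9) = -1.406
  β = (-5 - (-1)·-1.122 - (4)·0.033 - (3)·1.375) / (10) = -1.038
  γ = (-1 - (-2)·-1.122 - (3)·-0.820 - (3)·1.375) / (9) = -0.545
  δ = (12 - (-2)·-1.122 - (1)·-0.820 - (-3)·0.033) / (8) = 1.334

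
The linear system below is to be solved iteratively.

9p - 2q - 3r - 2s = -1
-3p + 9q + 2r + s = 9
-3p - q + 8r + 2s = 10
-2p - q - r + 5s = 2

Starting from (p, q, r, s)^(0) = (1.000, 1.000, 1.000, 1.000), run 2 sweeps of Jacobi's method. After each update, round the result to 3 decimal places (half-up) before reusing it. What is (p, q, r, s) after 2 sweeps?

(0.878, 0.756, 1.325, 1.167)

Iteration 1:
  p = (-1 - (-2)·1.000 - (-3)·1.000 - (-2)·1.000) / (9) = 0.667
  q = (9 - (-3)·1.000 - (2)·1.000 - (1)·1.000) / (9) = 1.000
  r = (10 - (-3)·1.000 - (-1)·1.000 - (2)·1.000) / (8) = 1.500
  s = (2 - (-2)·1.000 - (-1)·1.000 - (-1)·1.000) / (5) = 1.200
Iteration 2:
  p = (-1 - (-2)·1.000 - (-3)·1.500 - (-2)·1.200) / (9) = 0.878
  q = (9 - (-3)·0.667 - (2)·1.500 - (1)·1.200) / (9) = 0.756
  r = (10 - (-3)·0.667 - (-1)·1.000 - (2)·1.200) / (8) = 1.325
  s = (2 - (-2)·0.667 - (-1)·1.000 - (-1)·1.500) / (5) = 1.167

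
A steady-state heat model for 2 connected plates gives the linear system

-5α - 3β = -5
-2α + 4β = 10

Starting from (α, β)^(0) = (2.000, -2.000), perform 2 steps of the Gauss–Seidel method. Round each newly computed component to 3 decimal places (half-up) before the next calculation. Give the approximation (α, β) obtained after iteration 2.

(-1.160, 1.920)

Iteration 1:
  α = (-5 - (-3)·-2.000) / (-5) = 2.200
  β = (10 - (-2)·2.200) / (4) = 3.600
Iteration 2:
  α = (-5 - (-3)·3.600) / (-5) = -1.160
  β = (10 - (-2)·-1.160) / (4) = 1.920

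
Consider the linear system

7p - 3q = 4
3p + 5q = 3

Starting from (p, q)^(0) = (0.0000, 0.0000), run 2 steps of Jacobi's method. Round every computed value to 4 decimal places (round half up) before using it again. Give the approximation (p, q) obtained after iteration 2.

(0.8286, 0.2572)

Iteration 1:
  p = (4 - (-3)·0.0000) / (7) = 0.5714
  q = (3 - (3)·0.0000) / (5) = 0.6000
Iteration 2:
  p = (4 - (-3)·0.6000) / (7) = 0.8286
  q = (3 - (3)·0.5714) / (5) = 0.2572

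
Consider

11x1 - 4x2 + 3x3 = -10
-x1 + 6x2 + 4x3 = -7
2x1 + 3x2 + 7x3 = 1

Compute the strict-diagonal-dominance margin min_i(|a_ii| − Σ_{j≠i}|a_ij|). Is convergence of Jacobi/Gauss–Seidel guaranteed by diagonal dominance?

1

row 1: |11| − (4+3) = 4
row 2: |6| − (1+4) = 1
row 3: |7| − (2+3) = 2
minimum over rows = 1 → strictly diagonally dominant (convergence guaranteed)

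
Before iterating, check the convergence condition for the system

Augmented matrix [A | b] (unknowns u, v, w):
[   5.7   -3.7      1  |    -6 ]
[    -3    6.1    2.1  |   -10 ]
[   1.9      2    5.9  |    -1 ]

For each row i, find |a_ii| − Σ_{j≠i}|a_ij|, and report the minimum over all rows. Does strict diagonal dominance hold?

row 1: |5.7| − (3.7+1) = 1
row 2: |6.1| − (3+2.1) = 1
row 3: |5.9| − (1.9+2) = 2
minimum over rows = 1 → strictly diagonally dominant (convergence guaranteed)

1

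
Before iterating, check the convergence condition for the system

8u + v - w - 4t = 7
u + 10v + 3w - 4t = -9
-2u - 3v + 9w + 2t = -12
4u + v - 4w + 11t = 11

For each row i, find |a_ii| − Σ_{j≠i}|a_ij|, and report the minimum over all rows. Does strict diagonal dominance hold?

2

row 1: |8| − (1+1+4) = 2
row 2: |10| − (1+3+4) = 2
row 3: |9| − (2+3+2) = 2
row 4: |11| − (4+1+4) = 2
minimum over rows = 2 → strictly diagonally dominant (convergence guaranteed)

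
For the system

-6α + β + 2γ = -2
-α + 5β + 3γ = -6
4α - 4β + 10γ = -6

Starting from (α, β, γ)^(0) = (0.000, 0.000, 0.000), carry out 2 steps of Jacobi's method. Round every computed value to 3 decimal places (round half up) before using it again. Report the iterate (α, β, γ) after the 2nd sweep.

Iteration 1:
  α = (-2 - (1)·0.000 - (2)·0.000) / (-6) = 0.333
  β = (-6 - (-1)·0.000 - (3)·0.000) / (5) = -1.200
  γ = (-6 - (4)·0.000 - (-4)·0.000) / (10) = -0.600
Iteration 2:
  α = (-2 - (1)·-1.200 - (2)·-0.600) / (-6) = -0.067
  β = (-6 - (-1)·0.333 - (3)·-0.600) / (5) = -0.773
  γ = (-6 - (4)·0.333 - (-4)·-1.200) / (10) = -1.213

(-0.067, -0.773, -1.213)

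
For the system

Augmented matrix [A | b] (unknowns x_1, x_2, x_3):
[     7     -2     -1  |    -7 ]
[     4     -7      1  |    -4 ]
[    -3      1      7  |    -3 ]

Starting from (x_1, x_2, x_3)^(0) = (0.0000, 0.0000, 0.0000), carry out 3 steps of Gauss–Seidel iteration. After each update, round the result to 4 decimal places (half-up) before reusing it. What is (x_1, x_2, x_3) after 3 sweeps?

Iteration 1:
  x_1 = (-7 - (-2)·0.0000 - (-1)·0.0000) / (7) = -1.0000
  x_2 = (-4 - (4)·-1.0000 - (1)·0.0000) / (-7) = 0.0000
  x_3 = (-3 - (-3)·-1.0000 - (1)·0.0000) / (7) = -0.8571
Iteration 2:
  x_1 = (-7 - (-2)·0.0000 - (-1)·-0.8571) / (7) = -1.1224
  x_2 = (-4 - (4)·-1.1224 - (1)·-0.8571) / (-7) = -0.1924
  x_3 = (-3 - (-3)·-1.1224 - (1)·-0.1924) / (7) = -0.8821
Iteration 3:
  x_1 = (-7 - (-2)·-0.1924 - (-1)·-0.8821) / (7) = -1.1810
  x_2 = (-4 - (4)·-1.1810 - (1)·-0.8821) / (-7) = -0.2294
  x_3 = (-3 - (-3)·-1.1810 - (1)·-0.2294) / (7) = -0.9019

(-1.1810, -0.2294, -0.9019)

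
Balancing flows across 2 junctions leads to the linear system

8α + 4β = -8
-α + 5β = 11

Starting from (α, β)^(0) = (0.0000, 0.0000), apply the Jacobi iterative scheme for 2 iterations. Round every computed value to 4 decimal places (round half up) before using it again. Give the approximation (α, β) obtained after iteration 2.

(-2.1000, 2.0000)

Iteration 1:
  α = (-8 - (4)·0.0000) / (8) = -1.0000
  β = (11 - (-1)·0.0000) / (5) = 2.2000
Iteration 2:
  α = (-8 - (4)·2.2000) / (8) = -2.1000
  β = (11 - (-1)·-1.0000) / (5) = 2.0000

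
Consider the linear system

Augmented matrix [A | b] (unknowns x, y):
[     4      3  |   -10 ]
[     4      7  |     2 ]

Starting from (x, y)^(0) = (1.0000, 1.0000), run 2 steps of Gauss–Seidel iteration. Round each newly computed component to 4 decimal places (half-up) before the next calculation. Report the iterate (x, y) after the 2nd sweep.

(-4.1072, 2.6327)

Iteration 1:
  x = (-10 - (3)·1.0000) / (4) = -3.2500
  y = (2 - (4)·-3.2500) / (7) = 2.1429
Iteration 2:
  x = (-10 - (3)·2.1429) / (4) = -4.1072
  y = (2 - (4)·-4.1072) / (7) = 2.6327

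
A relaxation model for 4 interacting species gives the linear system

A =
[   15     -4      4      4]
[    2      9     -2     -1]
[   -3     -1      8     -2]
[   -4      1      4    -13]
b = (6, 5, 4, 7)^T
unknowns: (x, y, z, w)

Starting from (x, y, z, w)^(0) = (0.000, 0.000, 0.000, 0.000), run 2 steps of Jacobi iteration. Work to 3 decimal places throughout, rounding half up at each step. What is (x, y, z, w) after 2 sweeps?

Iteration 1:
  x = (6 - (-4)·0.000 - (4)·0.000 - (4)·0.000) / (15) = 0.400
  y = (5 - (2)·0.000 - (-2)·0.000 - (-1)·0.000) / (9) = 0.556
  z = (4 - (-3)·0.000 - (-1)·0.000 - (-2)·0.000) / (8) = 0.500
  w = (7 - (-4)·0.000 - (1)·0.000 - (4)·0.000) / (-13) = -0.538
Iteration 2:
  x = (6 - (-4)·0.556 - (4)·0.500 - (4)·-0.538) / (15) = 0.558
  y = (5 - (2)·0.400 - (-2)·0.500 - (-1)·-0.538) / (9) = 0.518
  z = (4 - (-3)·0.400 - (-1)·0.556 - (-2)·-0.538) / (8) = 0.585
  w = (7 - (-4)·0.400 - (1)·0.556 - (4)·0.500) / (-13) = -0.465

(0.558, 0.518, 0.585, -0.465)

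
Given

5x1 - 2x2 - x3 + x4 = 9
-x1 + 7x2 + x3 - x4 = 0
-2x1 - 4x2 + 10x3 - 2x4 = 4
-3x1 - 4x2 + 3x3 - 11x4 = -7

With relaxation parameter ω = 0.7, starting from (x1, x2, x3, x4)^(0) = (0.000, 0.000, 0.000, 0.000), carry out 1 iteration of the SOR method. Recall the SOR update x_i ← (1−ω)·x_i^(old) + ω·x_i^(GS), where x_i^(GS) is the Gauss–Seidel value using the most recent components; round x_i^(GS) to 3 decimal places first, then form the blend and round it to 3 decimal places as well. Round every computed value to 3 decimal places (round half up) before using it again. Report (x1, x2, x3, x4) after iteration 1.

(1.260, 0.126, 0.491, 0.267)

Iteration 1:
  x1: GS value = (9 - (-2)·0.000 - (-1)·0.000 - (1)·0.000) / (5) = 1.800;  x1 ← (1−ω)·0.000 + ω·1.800 = 1.260
  x2: GS value = (0 - (-1)·1.260 - (1)·0.000 - (-1)·0.000) / (7) = 0.180;  x2 ← (1−ω)·0.000 + ω·0.180 = 0.126
  x3: GS value = (4 - (-2)·1.260 - (-4)·0.126 - (-2)·0.000) / (10) = 0.702;  x3 ← (1−ω)·0.000 + ω·0.702 = 0.491
  x4: GS value = (-7 - (-3)·1.260 - (-4)·0.126 - (3)·0.491) / (-11) = 0.381;  x4 ← (1−ω)·0.000 + ω·0.381 = 0.267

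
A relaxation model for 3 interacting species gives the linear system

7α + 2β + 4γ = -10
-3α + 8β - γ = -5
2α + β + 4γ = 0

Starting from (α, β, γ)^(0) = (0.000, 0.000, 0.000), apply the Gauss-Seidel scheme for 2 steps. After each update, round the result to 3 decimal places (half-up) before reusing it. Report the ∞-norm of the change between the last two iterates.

0.242

Iteration 1:
  α = (-10 - (2)·0.000 - (4)·0.000) / (7) = -1.429
  β = (-5 - (-3)·-1.429 - (-1)·0.000) / (8) = -1.161
  γ = (0 - (2)·-1.429 - (1)·-1.161) / (4) = 1.005
Iteration 2:
  α = (-10 - (2)·-1.161 - (4)·1.005) / (7) = -1.671
  β = (-5 - (-3)·-1.671 - (-1)·1.005) / (8) = -1.126
  γ = (0 - (2)·-1.671 - (1)·-1.126) / (4) = 1.117
Change: (-0.242, 0.035, 0.112) → max |·| = 0.242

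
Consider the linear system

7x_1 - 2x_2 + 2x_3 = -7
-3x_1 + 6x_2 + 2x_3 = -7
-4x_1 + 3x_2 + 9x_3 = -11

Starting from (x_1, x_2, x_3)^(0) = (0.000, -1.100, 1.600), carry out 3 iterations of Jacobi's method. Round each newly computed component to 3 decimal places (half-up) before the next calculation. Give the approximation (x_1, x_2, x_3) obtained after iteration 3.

Iteration 1:
  x_1 = (-7 - (-2)·-1.100 - (2)·1.600) / (7) = -1.771
  x_2 = (-7 - (-3)·0.000 - (2)·1.600) / (6) = -1.700
  x_3 = (-11 - (-4)·0.000 - (3)·-1.100) / (9) = -0.856
Iteration 2:
  x_1 = (-7 - (-2)·-1.700 - (2)·-0.856) / (7) = -1.241
  x_2 = (-7 - (-3)·-1.771 - (2)·-0.856) / (6) = -1.767
  x_3 = (-11 - (-4)·-1.771 - (3)·-1.700) / (9) = -1.443
Iteration 3:
  x_1 = (-7 - (-2)·-1.767 - (2)·-1.443) / (7) = -1.093
  x_2 = (-7 - (-3)·-1.241 - (2)·-1.443) / (6) = -1.306
  x_3 = (-11 - (-4)·-1.241 - (3)·-1.767) / (9) = -1.185

(-1.093, -1.306, -1.185)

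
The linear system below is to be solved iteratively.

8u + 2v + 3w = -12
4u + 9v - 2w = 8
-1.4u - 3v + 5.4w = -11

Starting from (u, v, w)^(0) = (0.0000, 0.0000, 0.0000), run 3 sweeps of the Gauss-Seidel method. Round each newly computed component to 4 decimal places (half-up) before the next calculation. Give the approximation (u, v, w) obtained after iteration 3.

(-1.1232, 0.9987, -1.7734)

Iteration 1:
  u = (-12 - (2)·0.0000 - (3)·0.0000) / (8) = -1.5000
  v = (8 - (4)·-1.5000 - (-2)·0.0000) / (9) = 1.5556
  w = (-11 - (-1.4)·-1.5000 - (-3)·1.5556) / (5.4) = -1.5617
Iteration 2:
  u = (-12 - (2)·1.5556 - (3)·-1.5617) / (8) = -1.3033
  v = (8 - (4)·-1.3033 - (-2)·-1.5617) / (9) = 1.1211
  w = (-11 - (-1.4)·-1.3033 - (-3)·1.1211) / (5.4) = -1.7521
Iteration 3:
  u = (-12 - (2)·1.1211 - (3)·-1.7521) / (8) = -1.1232
  v = (8 - (4)·-1.1232 - (-2)·-1.7521) / (9) = 0.9987
  w = (-11 - (-1.4)·-1.1232 - (-3)·0.9987) / (5.4) = -1.7734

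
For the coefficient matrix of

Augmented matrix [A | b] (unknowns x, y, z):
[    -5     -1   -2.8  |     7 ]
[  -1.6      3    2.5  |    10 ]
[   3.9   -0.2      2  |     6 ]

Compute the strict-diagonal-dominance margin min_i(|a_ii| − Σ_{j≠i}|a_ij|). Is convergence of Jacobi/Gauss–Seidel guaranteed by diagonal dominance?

-2.1

row 1: |-5| − (1+2.8) = 1.2
row 2: |3| − (1.6+2.5) = -1.1
row 3: |2| − (3.9+0.2) = -2.1
minimum over rows = -2.1 → not strictly diagonally dominant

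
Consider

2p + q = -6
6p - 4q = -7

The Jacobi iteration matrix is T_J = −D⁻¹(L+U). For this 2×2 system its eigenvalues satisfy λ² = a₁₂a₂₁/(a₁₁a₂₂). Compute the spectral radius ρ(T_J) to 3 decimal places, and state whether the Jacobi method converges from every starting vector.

a₁₂a₂₁/(a₁₁a₂₂) = (1)·(6) / ((2)·(-4)) = -0.750000
ρ = √|-0.750000| = √0.750000 = 0.866
ρ < 1, so Jacobi converges

0.866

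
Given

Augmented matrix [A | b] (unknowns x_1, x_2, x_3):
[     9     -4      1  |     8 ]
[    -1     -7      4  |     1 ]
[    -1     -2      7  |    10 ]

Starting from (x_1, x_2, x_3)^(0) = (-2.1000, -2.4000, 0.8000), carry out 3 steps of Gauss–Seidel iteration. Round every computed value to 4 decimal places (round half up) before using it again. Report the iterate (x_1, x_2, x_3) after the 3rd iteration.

Iteration 1:
  x_1 = (8 - (-4)·-2.4000 - (1)·0.8000) / (9) = -0.2667
  x_2 = (1 - (-1)·-0.2667 - (4)·0.8000) / (-7) = 0.3524
  x_3 = (10 - (-1)·-0.2667 - (-2)·0.3524) / (7) = 1.4912
Iteration 2:
  x_1 = (8 - (-4)·0.3524 - (1)·1.4912) / (9) = 0.8798
  x_2 = (1 - (-1)·0.8798 - (4)·1.4912) / (-7) = 0.5836
  x_3 = (10 - (-1)·0.8798 - (-2)·0.5836) / (7) = 1.7210
Iteration 3:
  x_1 = (8 - (-4)·0.5836 - (1)·1.7210) / (9) = 0.9570
  x_2 = (1 - (-1)·0.9570 - (4)·1.7210) / (-7) = 0.7039
  x_3 = (10 - (-1)·0.9570 - (-2)·0.7039) / (7) = 1.7664

(0.9570, 0.7039, 1.7664)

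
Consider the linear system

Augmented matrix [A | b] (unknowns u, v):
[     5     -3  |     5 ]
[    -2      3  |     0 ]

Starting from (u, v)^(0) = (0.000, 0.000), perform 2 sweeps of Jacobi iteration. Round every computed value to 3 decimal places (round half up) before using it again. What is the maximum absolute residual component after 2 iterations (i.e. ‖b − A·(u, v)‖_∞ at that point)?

2.001

Iteration 1:
  u = (5 - (-3)·0.000) / (5) = 1.000
  v = (0 - (-2)·0.000) / (3) = 0.000
Iteration 2:
  u = (5 - (-3)·0.000) / (5) = 1.000
  v = (0 - (-2)·1.000) / (3) = 0.667
Residual b − A·x = (2.001, -0.001); ∞-norm = 2.001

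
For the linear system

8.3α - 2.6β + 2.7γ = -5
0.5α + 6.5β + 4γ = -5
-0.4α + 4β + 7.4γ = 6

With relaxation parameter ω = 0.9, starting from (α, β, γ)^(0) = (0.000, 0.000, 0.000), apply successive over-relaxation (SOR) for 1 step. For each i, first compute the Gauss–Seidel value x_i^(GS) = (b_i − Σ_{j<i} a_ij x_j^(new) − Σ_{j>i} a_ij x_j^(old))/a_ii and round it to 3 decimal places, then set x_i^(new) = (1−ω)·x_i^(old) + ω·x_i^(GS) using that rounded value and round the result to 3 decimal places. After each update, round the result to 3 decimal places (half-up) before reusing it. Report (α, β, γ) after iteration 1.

(-0.542, -0.655, 1.022)

Iteration 1:
  α: GS value = (-5 - (-2.6)·0.000 - (2.7)·0.000) / (8.3) = -0.602;  α ← (1−ω)·0.000 + ω·-0.602 = -0.542
  β: GS value = (-5 - (0.5)·-0.542 - (4)·0.000) / (6.5) = -0.728;  β ← (1−ω)·0.000 + ω·-0.728 = -0.655
  γ: GS value = (6 - (-0.4)·-0.542 - (4)·-0.655) / (7.4) = 1.136;  γ ← (1−ω)·0.000 + ω·1.136 = 1.022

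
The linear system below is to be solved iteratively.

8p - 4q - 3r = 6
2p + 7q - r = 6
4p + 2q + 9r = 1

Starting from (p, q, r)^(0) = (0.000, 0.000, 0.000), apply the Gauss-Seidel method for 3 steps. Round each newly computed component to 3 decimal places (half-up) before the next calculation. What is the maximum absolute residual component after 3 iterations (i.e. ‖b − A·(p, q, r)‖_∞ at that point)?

Iteration 1:
  p = (6 - (-4)·0.000 - (-3)·0.000) / (8) = 0.750
  q = (6 - (2)·0.750 - (-1)·0.000) / (7) = 0.643
  r = (1 - (4)·0.750 - (2)·0.643) / (9) = -0.365
Iteration 2:
  p = (6 - (-4)·0.643 - (-3)·-0.365) / (8) = 0.935
  q = (6 - (2)·0.935 - (-1)·-0.365) / (7) = 0.538
  r = (1 - (4)·0.935 - (2)·0.538) / (9) = -0.424
Iteration 3:
  p = (6 - (-4)·0.538 - (-3)·-0.424) / (8) = 0.860
  q = (6 - (2)·0.860 - (-1)·-0.424) / (7) = 0.551
  r = (1 - (4)·0.860 - (2)·0.551) / (9) = -0.394
Residual b − A·x = (0.142, 0.029, 0.004); ∞-norm = 0.142

0.142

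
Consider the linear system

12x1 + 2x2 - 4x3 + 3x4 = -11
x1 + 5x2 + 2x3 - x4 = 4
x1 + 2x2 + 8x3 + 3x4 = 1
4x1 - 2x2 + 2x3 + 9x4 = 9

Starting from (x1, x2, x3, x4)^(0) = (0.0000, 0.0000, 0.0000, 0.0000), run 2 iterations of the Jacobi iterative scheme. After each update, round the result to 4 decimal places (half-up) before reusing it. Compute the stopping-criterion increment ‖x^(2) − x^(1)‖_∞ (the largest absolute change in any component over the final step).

0.5574

Iteration 1:
  x1 = (-11 - (2)·0.0000 - (-4)·0.0000 - (3)·0.0000) / (12) = -0.9167
  x2 = (4 - (1)·0.0000 - (2)·0.0000 - (-1)·0.0000) / (5) = 0.8000
  x3 = (1 - (1)·0.0000 - (2)·0.0000 - (3)·0.0000) / (8) = 0.1250
  x4 = (9 - (4)·0.0000 - (-2)·0.0000 - (2)·0.0000) / (9) = 1.0000
Iteration 2:
  x1 = (-11 - (2)·0.8000 - (-4)·0.1250 - (3)·1.0000) / (12) = -1.2583
  x2 = (4 - (1)·-0.9167 - (2)·0.1250 - (-1)·1.0000) / (5) = 1.1333
  x3 = (1 - (1)·-0.9167 - (2)·0.8000 - (3)·1.0000) / (8) = -0.3354
  x4 = (9 - (4)·-0.9167 - (-2)·0.8000 - (2)·0.1250) / (9) = 1.5574
Change: (-0.3416, 0.3333, -0.4604, 0.5574) → max |·| = 0.5574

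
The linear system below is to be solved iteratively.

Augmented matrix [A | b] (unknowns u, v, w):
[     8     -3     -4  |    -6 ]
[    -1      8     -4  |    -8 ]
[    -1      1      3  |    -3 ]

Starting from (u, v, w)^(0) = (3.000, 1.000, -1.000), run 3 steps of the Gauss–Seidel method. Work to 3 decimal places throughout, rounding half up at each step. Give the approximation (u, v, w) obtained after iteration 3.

Iteration 1:
  u = (-6 - (-3)·1.000 - (-4)·-1.000) / (8) = -0.875
  v = (-8 - (-1)·-0.875 - (-4)·-1.000) / (8) = -1.609
  w = (-3 - (-1)·-0.875 - (1)·-1.609) / (3) = -0.755
Iteration 2:
  u = (-6 - (-3)·-1.609 - (-4)·-0.755) / (8) = -1.731
  v = (-8 - (-1)·-1.731 - (-4)·-0.755) / (8) = -1.594
  w = (-3 - (-1)·-1.731 - (1)·-1.594) / (3) = -1.046
Iteration 3:
  u = (-6 - (-3)·-1.594 - (-4)·-1.046) / (8) = -1.871
  v = (-8 - (-1)·-1.871 - (-4)·-1.046) / (8) = -1.757
  w = (-3 - (-1)·-1.871 - (1)·-1.757) / (3) = -1.038

(-1.871, -1.757, -1.038)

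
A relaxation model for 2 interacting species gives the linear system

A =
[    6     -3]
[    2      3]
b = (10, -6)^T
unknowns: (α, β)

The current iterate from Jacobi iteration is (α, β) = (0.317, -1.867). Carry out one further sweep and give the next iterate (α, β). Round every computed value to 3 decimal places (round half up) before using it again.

(0.733, -2.211)

One sweep:
  α = (10 - (-3)·-1.867) / (6) = 0.733
  β = (-6 - (2)·0.317) / (3) = -2.211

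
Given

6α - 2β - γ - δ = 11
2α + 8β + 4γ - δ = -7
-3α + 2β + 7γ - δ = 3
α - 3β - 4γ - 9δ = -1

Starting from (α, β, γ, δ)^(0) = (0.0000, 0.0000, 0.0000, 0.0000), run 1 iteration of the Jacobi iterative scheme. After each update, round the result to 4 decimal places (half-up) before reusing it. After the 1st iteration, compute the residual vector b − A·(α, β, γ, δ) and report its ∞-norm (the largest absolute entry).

Iteration 1:
  α = (11 - (-2)·0.0000 - (-1)·0.0000 - (-1)·0.0000) / (6) = 1.8333
  β = (-7 - (2)·0.0000 - (4)·0.0000 - (-1)·0.0000) / (8) = -0.8750
  γ = (3 - (-3)·0.0000 - (2)·0.0000 - (-1)·0.0000) / (7) = 0.4286
  δ = (-1 - (1)·0.0000 - (-3)·0.0000 - (-4)·0.0000) / (-9) = 0.1111
Residual b − A·x = (-1.2101, -5.2699, 7.3608, -2.7440); ∞-norm = 7.3608

7.3608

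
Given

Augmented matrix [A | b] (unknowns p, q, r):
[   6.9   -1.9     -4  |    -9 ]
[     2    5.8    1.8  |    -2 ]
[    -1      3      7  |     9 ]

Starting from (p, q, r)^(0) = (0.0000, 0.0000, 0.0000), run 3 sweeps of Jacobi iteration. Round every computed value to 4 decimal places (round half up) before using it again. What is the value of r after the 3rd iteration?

1.3183

Iteration 1:
  p = (-9 - (-1.9)·0.0000 - (-4)·0.0000) / (6.9) = -1.3043
  q = (-2 - (2)·0.0000 - (1.8)·0.0000) / (5.8) = -0.3448
  r = (9 - (-1)·0.0000 - (3)·0.0000) / (7) = 1.2857
Iteration 2:
  p = (-9 - (-1.9)·-0.3448 - (-4)·1.2857) / (6.9) = -0.6540
  q = (-2 - (2)·-1.3043 - (1.8)·1.2857) / (5.8) = -0.2941
  r = (9 - (-1)·-1.3043 - (3)·-0.3448) / (7) = 1.2472
Iteration 3:
  p = (-9 - (-1.9)·-0.2941 - (-4)·1.2472) / (6.9) = -0.6623
  q = (-2 - (2)·-0.6540 - (1.8)·1.2472) / (5.8) = -0.5064
  r = (9 - (-1)·-0.6540 - (3)·-0.2941) / (7) = 1.3183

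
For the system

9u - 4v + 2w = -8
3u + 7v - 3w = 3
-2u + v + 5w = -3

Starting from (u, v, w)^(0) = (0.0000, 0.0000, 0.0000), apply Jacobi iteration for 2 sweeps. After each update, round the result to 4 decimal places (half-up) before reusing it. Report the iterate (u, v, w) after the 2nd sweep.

(-0.5651, 0.5524, -1.0413)

Iteration 1:
  u = (-8 - (-4)·0.0000 - (2)·0.0000) / (9) = -0.8889
  v = (3 - (3)·0.0000 - (-3)·0.0000) / (7) = 0.4286
  w = (-3 - (-2)·0.0000 - (1)·0.0000) / (5) = -0.6000
Iteration 2:
  u = (-8 - (-4)·0.4286 - (2)·-0.6000) / (9) = -0.5651
  v = (3 - (3)·-0.8889 - (-3)·-0.6000) / (7) = 0.5524
  w = (-3 - (-2)·-0.8889 - (1)·0.4286) / (5) = -1.0413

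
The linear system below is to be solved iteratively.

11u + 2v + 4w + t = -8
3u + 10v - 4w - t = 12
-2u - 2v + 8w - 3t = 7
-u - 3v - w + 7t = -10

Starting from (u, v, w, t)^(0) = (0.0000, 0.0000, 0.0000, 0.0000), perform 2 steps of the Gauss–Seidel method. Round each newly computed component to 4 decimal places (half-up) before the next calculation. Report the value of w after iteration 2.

Iteration 1:
  u = (-8 - (2)·0.0000 - (4)·0.0000 - (1)·0.0000) / (11) = -0.7273
  v = (12 - (3)·-0.7273 - (-4)·0.0000 - (-1)·0.0000) / (10) = 1.4182
  w = (7 - (-2)·-0.7273 - (-2)·1.4182 - (-3)·0.0000) / (8) = 1.0477
  t = (-10 - (-1)·-0.7273 - (-3)·1.4182 - (-1)·1.0477) / (7) = -0.7750
Iteration 2:
  u = (-8 - (2)·1.4182 - (4)·1.0477 - (1)·-0.7750) / (11) = -1.2957
  v = (12 - (3)·-1.2957 - (-4)·1.0477 - (-1)·-0.7750) / (10) = 1.9303
  w = (7 - (-2)·-1.2957 - (-2)·1.9303 - (-3)·-0.7750) / (8) = 0.7430
  t = (-10 - (-1)·-1.2957 - (-3)·1.9303 - (-1)·0.7430) / (7) = -0.6803

0.7430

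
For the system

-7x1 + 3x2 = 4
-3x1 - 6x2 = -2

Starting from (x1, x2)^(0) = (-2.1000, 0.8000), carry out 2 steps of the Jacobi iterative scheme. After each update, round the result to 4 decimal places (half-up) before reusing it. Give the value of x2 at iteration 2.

Iteration 1:
  x1 = (4 - (3)·0.8000) / (-7) = -0.2286
  x2 = (-2 - (-3)·-2.1000) / (-6) = 1.3833
Iteration 2:
  x1 = (4 - (3)·1.3833) / (-7) = 0.0214
  x2 = (-2 - (-3)·-0.2286) / (-6) = 0.4476

0.4476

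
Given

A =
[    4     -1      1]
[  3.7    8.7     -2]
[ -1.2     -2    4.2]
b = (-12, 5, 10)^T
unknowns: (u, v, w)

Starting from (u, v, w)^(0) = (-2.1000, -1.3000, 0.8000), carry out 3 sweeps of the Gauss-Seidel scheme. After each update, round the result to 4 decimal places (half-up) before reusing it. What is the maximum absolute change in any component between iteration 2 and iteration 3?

0.0553

Iteration 1:
  u = (-12 - (-1)·-1.3000 - (1)·0.8000) / (4) = -3.5250
  v = (5 - (3.7)·-3.5250 - (-2)·0.8000) / (8.7) = 2.2578
  w = (10 - (-1.2)·-3.5250 - (-2)·2.2578) / (4.2) = 2.4490
Iteration 2:
  u = (-12 - (-1)·2.2578 - (1)·2.4490) / (4) = -3.0478
  v = (5 - (3.7)·-3.0478 - (-2)·2.4490) / (8.7) = 2.4339
  w = (10 - (-1.2)·-3.0478 - (-2)·2.4339) / (4.2) = 2.6692
Iteration 3:
  u = (-12 - (-1)·2.4339 - (1)·2.6692) / (4) = -3.0588
  v = (5 - (3.7)·-3.0588 - (-2)·2.6692) / (8.7) = 2.4892
  w = (10 - (-1.2)·-3.0588 - (-2)·2.4892) / (4.2) = 2.6923
Change: (-0.0110, 0.0553, 0.0231) → max |·| = 0.0553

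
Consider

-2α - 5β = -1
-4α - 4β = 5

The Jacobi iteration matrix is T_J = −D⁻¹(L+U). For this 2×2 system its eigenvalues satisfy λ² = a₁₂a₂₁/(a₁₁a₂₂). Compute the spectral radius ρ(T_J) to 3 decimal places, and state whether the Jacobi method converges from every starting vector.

1.581

a₁₂a₂₁/(a₁₁a₂₂) = (-5)·(-4) / ((-2)·(-4)) = 2.500000
ρ = √|2.500000| = √2.500000 = 1.581
ρ > 1, so Jacobi diverges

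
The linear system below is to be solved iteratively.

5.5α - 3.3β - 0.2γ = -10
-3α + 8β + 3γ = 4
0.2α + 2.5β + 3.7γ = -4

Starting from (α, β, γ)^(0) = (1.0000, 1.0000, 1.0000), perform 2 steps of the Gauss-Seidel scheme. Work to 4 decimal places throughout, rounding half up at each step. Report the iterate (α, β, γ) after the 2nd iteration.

(-2.0383, 0.0365, -0.9956)

Iteration 1:
  α = (-10 - (-3.3)·1.0000 - (-0.2)·1.0000) / (5.5) = -1.1818
  β = (4 - (-3)·-1.1818 - (3)·1.0000) / (8) = -0.3182
  γ = (-4 - (0.2)·-1.1818 - (2.5)·-0.3182) / (3.7) = -0.8022
Iteration 2:
  α = (-10 - (-3.3)·-0.3182 - (-0.2)·-0.8022) / (5.5) = -2.0383
  β = (4 - (-3)·-2.0383 - (3)·-0.8022) / (8) = 0.0365
  γ = (-4 - (0.2)·-2.0383 - (2.5)·0.0365) / (3.7) = -0.9956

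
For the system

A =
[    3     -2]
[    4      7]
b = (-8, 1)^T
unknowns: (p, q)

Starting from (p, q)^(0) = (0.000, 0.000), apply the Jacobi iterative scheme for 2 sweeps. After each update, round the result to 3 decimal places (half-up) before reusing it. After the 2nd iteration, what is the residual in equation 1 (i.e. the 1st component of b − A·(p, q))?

Iteration 1:
  p = (-8 - (-2)·0.000) / (3) = -2.667
  q = (1 - (4)·0.000) / (7) = 0.143
Iteration 2:
  p = (-8 - (-2)·0.143) / (3) = -2.571
  q = (1 - (4)·-2.667) / (7) = 1.667
Residual b − A·x = (3.047, -0.385)

3.047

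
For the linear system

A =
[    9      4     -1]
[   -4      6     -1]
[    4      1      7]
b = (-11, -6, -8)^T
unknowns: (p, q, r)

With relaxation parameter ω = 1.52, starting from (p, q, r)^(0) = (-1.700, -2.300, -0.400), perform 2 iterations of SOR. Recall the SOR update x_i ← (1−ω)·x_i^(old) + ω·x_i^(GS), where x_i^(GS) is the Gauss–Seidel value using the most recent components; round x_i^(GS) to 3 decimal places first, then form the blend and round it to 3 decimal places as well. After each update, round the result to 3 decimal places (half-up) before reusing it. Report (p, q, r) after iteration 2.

(-2.525, -4.633, 2.499)

Iteration 1:
  p: GS value = (-11 - (4)·-2.300 - (-1)·-0.400) / (9) = -0.244;  p ← (1−ω)·-1.700 + ω·-0.244 = 0.513
  q: GS value = (-6 - (-4)·0.513 - (-1)·-0.400) / (6) = -0.725;  q ← (1−ω)·-2.300 + ω·-0.725 = 0.094
  r: GS value = (-8 - (4)·0.513 - (1)·0.094) / (7) = -1.449;  r ← (1−ω)·-0.400 + ω·-1.449 = -1.994
Iteration 2:
  p: GS value = (-11 - (4)·0.094 - (-1)·-1.994) / (9) = -1.486;  p ← (1−ω)·0.513 + ω·-1.486 = -2.525
  q: GS value = (-6 - (-4)·-2.525 - (-1)·-1.994) / (6) = -3.016;  q ← (1−ω)·0.094 + ω·-3.016 = -4.633
  r: GS value = (-8 - (4)·-2.525 - (1)·-4.633) / (7) = 0.962;  r ← (1−ω)·-1.994 + ω·0.962 = 2.499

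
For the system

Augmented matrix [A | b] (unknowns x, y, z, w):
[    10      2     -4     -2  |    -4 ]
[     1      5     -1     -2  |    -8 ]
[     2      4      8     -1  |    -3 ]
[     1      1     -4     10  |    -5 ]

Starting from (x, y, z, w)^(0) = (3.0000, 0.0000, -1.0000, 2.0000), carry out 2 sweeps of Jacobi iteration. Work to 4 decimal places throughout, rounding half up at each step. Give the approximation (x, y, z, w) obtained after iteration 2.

Iteration 1:
  x = (-4 - (2)·0.0000 - (-4)·-1.0000 - (-2)·2.0000) / (10) = -0.4000
  y = (-8 - (1)·3.0000 - (-1)·-1.0000 - (-2)·2.0000) / (5) = -1.6000
  z = (-3 - (2)·3.0000 - (4)·0.0000 - (-1)·2.0000) / (8) = -0.8750
  w = (-5 - (1)·3.0000 - (1)·0.0000 - (-4)·-1.0000) / (10) = -1.2000
Iteration 2:
  x = (-4 - (2)·-1.6000 - (-4)·-0.8750 - (-2)·-1.2000) / (10) = -0.6700
  y = (-8 - (1)·-0.4000 - (-1)·-0.8750 - (-2)·-1.2000) / (5) = -2.1750
  z = (-3 - (2)·-0.4000 - (4)·-1.6000 - (-1)·-1.2000) / (8) = 0.3750
  w = (-5 - (1)·-0.4000 - (1)·-1.6000 - (-4)·-0.8750) / (10) = -0.6500

(-0.6700, -2.1750, 0.3750, -0.6500)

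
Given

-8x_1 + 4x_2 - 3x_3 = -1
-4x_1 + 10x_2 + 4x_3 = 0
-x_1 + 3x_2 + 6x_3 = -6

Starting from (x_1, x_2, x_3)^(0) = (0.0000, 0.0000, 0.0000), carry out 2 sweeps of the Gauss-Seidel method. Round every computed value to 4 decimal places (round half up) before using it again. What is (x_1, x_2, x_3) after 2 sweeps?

Iteration 1:
  x_1 = (-1 - (4)·0.0000 - (-3)·0.0000) / (-8) = 0.1250
  x_2 = (0 - (-4)·0.1250 - (4)·0.0000) / (10) = 0.0500
  x_3 = (-6 - (-1)·0.1250 - (3)·0.0500) / (6) = -1.0042
Iteration 2:
  x_1 = (-1 - (4)·0.0500 - (-3)·-1.0042) / (-8) = 0.5266
  x_2 = (0 - (-4)·0.5266 - (4)·-1.0042) / (10) = 0.6123
  x_3 = (-6 - (-1)·0.5266 - (3)·0.6123) / (6) = -1.2184

(0.5266, 0.6123, -1.2184)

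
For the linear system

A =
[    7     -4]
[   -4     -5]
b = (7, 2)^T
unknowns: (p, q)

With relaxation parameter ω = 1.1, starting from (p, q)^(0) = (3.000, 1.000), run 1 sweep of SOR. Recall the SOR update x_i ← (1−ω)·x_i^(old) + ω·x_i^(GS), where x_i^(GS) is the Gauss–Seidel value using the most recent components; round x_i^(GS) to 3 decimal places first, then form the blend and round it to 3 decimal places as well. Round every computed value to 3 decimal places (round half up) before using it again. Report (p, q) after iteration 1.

Iteration 1:
  p: GS value = (7 - (-4)·1.000) / (7) = 1.571;  p ← (1−ω)·3.000 + ω·1.571 = 1.428
  q: GS value = (2 - (-4)·1.428) / (-5) = -1.542;  q ← (1−ω)·1.000 + ω·-1.542 = -1.796

(1.428, -1.796)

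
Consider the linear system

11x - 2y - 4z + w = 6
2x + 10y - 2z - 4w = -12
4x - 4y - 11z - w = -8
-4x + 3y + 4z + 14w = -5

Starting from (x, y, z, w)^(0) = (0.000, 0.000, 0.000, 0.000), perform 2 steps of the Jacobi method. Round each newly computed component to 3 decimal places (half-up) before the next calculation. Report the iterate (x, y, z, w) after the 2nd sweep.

(0.624, -1.306, 1.394, -0.152)

Iteration 1:
  x = (6 - (-2)·0.000 - (-4)·0.000 - (1)·0.000) / (11) = 0.545
  y = (-12 - (2)·0.000 - (-2)·0.000 - (-4)·0.000) / (10) = -1.200
  z = (-8 - (4)·0.000 - (-4)·0.000 - (-1)·0.000) / (-11) = 0.727
  w = (-5 - (-4)·0.000 - (3)·0.000 - (4)·0.000) / (14) = -0.357
Iteration 2:
  x = (6 - (-2)·-1.200 - (-4)·0.727 - (1)·-0.357) / (11) = 0.624
  y = (-12 - (2)·0.545 - (-2)·0.727 - (-4)·-0.357) / (10) = -1.306
  z = (-8 - (4)·0.545 - (-4)·-1.200 - (-1)·-0.357) / (-11) = 1.394
  w = (-5 - (-4)·0.545 - (3)·-1.200 - (4)·0.727) / (14) = -0.152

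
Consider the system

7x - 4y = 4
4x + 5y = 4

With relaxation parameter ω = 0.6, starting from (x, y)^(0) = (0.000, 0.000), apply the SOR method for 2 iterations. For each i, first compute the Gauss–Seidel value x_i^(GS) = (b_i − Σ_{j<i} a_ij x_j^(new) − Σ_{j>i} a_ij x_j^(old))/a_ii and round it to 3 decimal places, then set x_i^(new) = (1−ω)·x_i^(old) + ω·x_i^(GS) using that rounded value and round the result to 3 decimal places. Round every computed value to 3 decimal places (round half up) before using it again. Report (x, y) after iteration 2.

Iteration 1:
  x: GS value = (4 - (-4)·0.000) / (7) = 0.571;  x ← (1−ω)·0.000 + ω·0.571 = 0.343
  y: GS value = (4 - (4)·0.343) / (5) = 0.526;  y ← (1−ω)·0.000 + ω·0.526 = 0.316
Iteration 2:
  x: GS value = (4 - (-4)·0.316) / (7) = 0.752;  x ← (1−ω)·0.343 + ω·0.752 = 0.588
  y: GS value = (4 - (4)·0.588) / (5) = 0.330;  y ← (1−ω)·0.316 + ω·0.330 = 0.324

(0.588, 0.324)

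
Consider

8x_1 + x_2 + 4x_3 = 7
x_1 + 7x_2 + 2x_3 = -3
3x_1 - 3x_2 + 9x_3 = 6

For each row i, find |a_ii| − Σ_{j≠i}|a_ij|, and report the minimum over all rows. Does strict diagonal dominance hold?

3

row 1: |8| − (1+4) = 3
row 2: |7| − (1+2) = 4
row 3: |9| − (3+3) = 3
minimum over rows = 3 → strictly diagonally dominant (convergence guaranteed)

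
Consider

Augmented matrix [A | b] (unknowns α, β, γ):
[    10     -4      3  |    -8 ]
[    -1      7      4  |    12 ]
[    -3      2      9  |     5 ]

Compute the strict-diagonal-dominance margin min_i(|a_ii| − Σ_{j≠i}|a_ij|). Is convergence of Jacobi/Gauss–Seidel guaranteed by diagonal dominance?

2

row 1: |10| − (4+3) = 3
row 2: |7| − (1+4) = 2
row 3: |9| − (3+2) = 4
minimum over rows = 2 → strictly diagonally dominant (convergence guaranteed)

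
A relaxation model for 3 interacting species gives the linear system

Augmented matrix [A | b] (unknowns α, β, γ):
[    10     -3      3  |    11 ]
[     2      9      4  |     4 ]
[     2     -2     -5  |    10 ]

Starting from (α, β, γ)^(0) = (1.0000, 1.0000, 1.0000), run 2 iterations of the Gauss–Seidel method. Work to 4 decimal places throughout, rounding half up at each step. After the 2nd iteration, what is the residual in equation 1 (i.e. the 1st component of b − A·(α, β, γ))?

3.8173

Iteration 1:
  α = (11 - (-3)·1.0000 - (3)·1.0000) / (10) = 1.1000
  β = (4 - (2)·1.1000 - (4)·1.0000) / (9) = -0.2444
  γ = (10 - (2)·1.1000 - (-2)·-0.2444) / (-5) = -1.4622
Iteration 2:
  α = (11 - (-3)·-0.2444 - (3)·-1.4622) / (10) = 1.4653
  β = (4 - (2)·1.4653 - (4)·-1.4622) / (9) = 0.7687
  γ = (10 - (2)·1.4653 - (-2)·0.7687) / (-5) = -1.7214
Residual b − A·x = (3.8173, 1.0367, -0.0002)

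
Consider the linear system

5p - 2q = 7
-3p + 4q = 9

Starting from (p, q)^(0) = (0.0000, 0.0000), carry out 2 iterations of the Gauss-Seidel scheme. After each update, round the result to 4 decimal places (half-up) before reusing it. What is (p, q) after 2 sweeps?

(2.7200, 4.2900)

Iteration 1:
  p = (7 - (-2)·0.0000) / (5) = 1.4000
  q = (9 - (-3)·1.4000) / (4) = 3.3000
Iteration 2:
  p = (7 - (-2)·3.3000) / (5) = 2.7200
  q = (9 - (-3)·2.7200) / (4) = 4.2900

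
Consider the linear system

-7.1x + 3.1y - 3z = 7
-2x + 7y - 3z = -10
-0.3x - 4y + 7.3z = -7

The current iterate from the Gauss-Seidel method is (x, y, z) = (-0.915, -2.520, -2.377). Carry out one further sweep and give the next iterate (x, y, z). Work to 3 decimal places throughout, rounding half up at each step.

(-1.082, -2.756, -2.514)

One sweep:
  x = (7 - (3.1)·-2.520 - (-3)·-2.377) / (-7.1) = -1.082
  y = (-10 - (-2)·-1.082 - (-3)·-2.377) / (7) = -2.756
  z = (-7 - (-0.3)·-1.082 - (-4)·-2.756) / (7.3) = -2.514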